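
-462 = -462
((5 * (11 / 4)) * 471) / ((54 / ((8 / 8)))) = 8635 / 72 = 119.93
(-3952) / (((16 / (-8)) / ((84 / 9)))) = 55328 / 3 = 18442.67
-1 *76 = -76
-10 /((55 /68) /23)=-3128 /11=-284.36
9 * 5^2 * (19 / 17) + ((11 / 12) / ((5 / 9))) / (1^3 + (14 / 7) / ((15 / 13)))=702783 / 2788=252.07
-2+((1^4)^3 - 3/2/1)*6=-5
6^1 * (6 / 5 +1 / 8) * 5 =159 / 4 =39.75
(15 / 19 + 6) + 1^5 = 148 / 19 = 7.79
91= 91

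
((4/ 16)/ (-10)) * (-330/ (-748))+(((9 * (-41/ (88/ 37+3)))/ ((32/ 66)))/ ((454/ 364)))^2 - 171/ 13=371120289129191985/ 28862245395776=12858.33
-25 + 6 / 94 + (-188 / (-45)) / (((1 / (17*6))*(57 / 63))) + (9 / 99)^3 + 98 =3233267003 / 5942915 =544.05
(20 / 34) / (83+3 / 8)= 80 / 11339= 0.01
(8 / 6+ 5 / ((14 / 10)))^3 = 1092727 / 9261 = 117.99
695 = 695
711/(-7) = -711/7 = -101.57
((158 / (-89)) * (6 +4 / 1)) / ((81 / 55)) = -86900 / 7209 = -12.05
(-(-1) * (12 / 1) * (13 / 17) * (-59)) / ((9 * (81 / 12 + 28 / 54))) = -110448 / 13345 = -8.28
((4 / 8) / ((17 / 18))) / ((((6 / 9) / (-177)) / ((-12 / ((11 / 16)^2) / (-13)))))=-7340544 / 26741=-274.51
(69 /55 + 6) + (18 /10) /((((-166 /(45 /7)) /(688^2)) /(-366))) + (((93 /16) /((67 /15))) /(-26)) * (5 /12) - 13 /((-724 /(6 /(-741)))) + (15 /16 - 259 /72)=1331614909077960415567 /110266002887040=12076386.87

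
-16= -16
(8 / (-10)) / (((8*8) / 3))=-3 / 80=-0.04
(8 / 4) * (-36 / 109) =-72 / 109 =-0.66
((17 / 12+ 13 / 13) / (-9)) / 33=-29 / 3564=-0.01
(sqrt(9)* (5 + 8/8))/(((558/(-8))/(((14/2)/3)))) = -56/93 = -0.60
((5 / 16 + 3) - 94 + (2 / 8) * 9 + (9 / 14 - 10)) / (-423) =1217 / 5264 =0.23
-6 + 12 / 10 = -24 / 5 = -4.80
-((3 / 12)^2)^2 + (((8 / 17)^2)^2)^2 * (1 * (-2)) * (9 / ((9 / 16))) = -0.08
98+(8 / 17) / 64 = 13329 / 136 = 98.01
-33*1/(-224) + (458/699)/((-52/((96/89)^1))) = 8075437/60386144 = 0.13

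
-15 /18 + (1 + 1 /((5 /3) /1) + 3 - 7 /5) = 71 /30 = 2.37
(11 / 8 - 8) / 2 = -53 / 16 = -3.31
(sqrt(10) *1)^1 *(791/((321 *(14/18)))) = 339 *sqrt(10)/107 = 10.02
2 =2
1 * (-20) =-20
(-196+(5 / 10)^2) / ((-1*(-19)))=-783 / 76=-10.30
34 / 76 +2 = 93 / 38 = 2.45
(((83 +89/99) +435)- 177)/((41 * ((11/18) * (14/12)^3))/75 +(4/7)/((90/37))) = 446.68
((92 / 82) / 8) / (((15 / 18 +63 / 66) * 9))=253 / 29028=0.01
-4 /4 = -1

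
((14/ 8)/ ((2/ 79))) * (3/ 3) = 553/ 8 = 69.12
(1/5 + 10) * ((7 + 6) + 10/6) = 748/5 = 149.60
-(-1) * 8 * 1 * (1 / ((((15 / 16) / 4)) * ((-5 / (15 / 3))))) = -512 / 15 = -34.13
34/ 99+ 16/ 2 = 826/ 99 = 8.34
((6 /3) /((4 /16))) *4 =32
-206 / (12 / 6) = -103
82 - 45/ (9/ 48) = -158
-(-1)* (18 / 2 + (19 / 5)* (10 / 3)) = 65 / 3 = 21.67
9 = 9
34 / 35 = 0.97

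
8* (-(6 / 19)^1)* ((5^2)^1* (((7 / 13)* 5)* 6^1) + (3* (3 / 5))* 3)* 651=-673059.15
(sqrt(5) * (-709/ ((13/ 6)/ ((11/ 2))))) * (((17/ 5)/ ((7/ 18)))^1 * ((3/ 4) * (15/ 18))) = -3579741 * sqrt(5)/ 364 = -21990.51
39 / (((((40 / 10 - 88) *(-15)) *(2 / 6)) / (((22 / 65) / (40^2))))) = 11 / 560000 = 0.00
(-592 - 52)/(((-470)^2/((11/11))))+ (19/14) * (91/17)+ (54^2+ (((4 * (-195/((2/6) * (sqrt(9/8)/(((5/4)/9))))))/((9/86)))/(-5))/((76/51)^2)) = 807755 * sqrt(2)/4332+ 5488862501/1877650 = 3186.96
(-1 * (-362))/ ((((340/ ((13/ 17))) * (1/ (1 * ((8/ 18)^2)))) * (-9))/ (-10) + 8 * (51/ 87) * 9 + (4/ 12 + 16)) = 3275376/ 18858919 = 0.17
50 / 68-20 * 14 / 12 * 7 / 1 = -16585 / 102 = -162.60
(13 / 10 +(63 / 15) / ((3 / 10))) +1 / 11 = 1693 / 110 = 15.39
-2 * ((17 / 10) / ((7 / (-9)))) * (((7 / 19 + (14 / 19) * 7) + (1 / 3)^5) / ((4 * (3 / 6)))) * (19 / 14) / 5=217039 / 66150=3.28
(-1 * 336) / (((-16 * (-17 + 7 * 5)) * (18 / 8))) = 14 / 27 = 0.52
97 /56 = 1.73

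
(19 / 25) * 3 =57 / 25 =2.28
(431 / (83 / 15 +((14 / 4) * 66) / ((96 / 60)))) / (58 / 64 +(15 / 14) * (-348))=-11585280 / 1498789513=-0.01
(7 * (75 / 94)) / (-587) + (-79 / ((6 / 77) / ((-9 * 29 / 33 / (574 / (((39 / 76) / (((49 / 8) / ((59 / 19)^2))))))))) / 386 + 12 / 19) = 0.65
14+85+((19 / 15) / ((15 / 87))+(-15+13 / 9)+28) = 27178 / 225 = 120.79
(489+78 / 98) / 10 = 2400 / 49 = 48.98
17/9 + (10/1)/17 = 379/153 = 2.48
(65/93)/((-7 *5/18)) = -78/217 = -0.36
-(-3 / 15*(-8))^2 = -64 / 25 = -2.56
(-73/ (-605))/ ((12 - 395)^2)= 73/ 88746845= 0.00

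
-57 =-57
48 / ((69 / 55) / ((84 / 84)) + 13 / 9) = 2970 / 167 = 17.78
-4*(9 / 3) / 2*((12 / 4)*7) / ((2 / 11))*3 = -2079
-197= -197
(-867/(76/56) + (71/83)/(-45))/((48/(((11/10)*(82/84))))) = -20446887329/1430654400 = -14.29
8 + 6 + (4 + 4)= 22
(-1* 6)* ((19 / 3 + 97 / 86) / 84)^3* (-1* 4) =20796875 / 1236492864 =0.02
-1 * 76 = -76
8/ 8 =1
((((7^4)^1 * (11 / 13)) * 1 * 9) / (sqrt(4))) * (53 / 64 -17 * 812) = -209984009697 / 1664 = -126192313.52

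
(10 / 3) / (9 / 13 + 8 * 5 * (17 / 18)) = 390 / 4501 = 0.09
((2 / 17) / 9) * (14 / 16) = 7 / 612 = 0.01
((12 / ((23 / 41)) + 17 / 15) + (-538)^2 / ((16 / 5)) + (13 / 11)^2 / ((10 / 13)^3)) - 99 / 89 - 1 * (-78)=90553.73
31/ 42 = 0.74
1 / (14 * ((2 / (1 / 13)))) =1 / 364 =0.00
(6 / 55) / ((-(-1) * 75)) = 2 / 1375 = 0.00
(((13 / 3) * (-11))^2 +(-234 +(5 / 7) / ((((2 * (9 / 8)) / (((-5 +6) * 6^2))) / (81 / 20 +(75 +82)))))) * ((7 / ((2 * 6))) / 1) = 244357 / 108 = 2262.56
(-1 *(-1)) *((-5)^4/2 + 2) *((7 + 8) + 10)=15725/2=7862.50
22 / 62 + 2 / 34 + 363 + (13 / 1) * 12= 273731 / 527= 519.41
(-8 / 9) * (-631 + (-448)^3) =719328184 / 9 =79925353.78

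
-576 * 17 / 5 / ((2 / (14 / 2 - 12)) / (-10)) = -48960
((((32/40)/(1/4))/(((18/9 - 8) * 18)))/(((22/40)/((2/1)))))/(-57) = 32/16929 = 0.00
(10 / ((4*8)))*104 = 65 / 2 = 32.50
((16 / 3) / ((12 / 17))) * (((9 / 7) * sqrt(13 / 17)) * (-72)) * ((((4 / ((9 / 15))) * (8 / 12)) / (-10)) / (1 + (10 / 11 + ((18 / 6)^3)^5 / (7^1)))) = 352 * sqrt(221) / 39459531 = 0.00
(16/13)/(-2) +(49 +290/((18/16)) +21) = 38278/117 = 327.16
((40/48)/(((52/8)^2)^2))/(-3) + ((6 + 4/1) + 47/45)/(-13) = -1092109/1285245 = -0.85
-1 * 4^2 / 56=-2 / 7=-0.29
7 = 7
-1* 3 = -3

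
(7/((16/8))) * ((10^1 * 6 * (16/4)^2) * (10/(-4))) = -8400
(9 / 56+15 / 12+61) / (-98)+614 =3366137 / 5488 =613.36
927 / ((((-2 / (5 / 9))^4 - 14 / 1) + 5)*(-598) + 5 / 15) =-1738125 / 178235069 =-0.01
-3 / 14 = -0.21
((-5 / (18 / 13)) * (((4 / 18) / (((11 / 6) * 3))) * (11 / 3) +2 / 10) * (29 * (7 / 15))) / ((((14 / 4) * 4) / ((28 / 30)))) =-124033 / 109350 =-1.13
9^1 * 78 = 702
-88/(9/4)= -352/9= -39.11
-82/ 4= -41/ 2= -20.50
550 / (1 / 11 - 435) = -3025 / 2392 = -1.26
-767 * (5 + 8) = -9971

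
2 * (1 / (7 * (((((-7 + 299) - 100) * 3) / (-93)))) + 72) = 96737 / 672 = 143.95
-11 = -11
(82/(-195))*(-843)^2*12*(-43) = 154199899.94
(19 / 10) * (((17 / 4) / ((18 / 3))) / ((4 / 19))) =6137 / 960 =6.39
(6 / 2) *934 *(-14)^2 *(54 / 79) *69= 2046289392 / 79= 25902397.37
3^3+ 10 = 37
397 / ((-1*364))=-397 / 364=-1.09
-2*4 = -8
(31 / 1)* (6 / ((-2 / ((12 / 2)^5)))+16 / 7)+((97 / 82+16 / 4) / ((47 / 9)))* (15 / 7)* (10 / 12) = -39015333815 / 53956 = -723095.37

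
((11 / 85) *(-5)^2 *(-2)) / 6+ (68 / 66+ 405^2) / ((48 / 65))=5981180155 / 26928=222117.50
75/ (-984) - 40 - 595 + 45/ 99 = -2289715/ 3608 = -634.62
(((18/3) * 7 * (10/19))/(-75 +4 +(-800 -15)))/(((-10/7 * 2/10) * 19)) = 735/159923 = 0.00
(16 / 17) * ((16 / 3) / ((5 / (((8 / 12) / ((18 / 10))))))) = 512 / 1377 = 0.37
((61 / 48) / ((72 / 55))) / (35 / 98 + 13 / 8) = 23485 / 47952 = 0.49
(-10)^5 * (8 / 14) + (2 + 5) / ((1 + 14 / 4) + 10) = -11599902 / 203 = -57142.37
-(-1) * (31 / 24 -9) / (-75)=37 / 360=0.10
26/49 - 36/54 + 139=20413/147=138.86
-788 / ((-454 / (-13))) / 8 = -2561 / 908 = -2.82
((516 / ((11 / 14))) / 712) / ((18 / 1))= 301 / 5874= 0.05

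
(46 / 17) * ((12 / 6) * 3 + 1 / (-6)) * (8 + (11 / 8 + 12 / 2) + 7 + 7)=189175 / 408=463.66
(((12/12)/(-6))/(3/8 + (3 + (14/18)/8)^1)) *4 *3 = -72/125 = -0.58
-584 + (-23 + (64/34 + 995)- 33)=6067/17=356.88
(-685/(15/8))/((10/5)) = -548/3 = -182.67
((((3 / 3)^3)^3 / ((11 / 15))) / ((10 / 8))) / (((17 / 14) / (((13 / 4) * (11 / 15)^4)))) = 242242 / 286875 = 0.84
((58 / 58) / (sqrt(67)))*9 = 9*sqrt(67) / 67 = 1.10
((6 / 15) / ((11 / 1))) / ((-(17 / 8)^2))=-128 / 15895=-0.01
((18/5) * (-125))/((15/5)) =-150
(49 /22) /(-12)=-49 /264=-0.19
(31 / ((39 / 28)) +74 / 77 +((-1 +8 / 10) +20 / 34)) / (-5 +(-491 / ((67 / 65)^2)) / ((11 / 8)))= -27048330341 / 390834737475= -0.07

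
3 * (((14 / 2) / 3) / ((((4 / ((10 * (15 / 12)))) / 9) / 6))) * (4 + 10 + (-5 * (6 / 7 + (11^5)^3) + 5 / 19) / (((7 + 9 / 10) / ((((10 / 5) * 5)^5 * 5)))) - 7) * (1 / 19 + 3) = -4766717441823614994254888.00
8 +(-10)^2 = 108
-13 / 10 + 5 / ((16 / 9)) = 121 / 80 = 1.51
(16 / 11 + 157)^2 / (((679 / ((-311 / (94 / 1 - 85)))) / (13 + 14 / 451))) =-88139443581 / 5293387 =-16650.86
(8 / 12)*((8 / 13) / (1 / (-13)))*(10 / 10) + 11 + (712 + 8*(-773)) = -16399 / 3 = -5466.33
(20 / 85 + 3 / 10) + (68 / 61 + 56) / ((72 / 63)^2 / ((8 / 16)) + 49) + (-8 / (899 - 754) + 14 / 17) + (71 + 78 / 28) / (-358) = 4200968461153 / 1905928702020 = 2.20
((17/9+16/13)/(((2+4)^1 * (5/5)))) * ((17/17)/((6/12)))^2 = 730/351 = 2.08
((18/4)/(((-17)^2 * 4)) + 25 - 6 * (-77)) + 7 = 1142137/2312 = 494.00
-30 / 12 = -5 / 2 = -2.50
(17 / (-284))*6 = -51 / 142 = -0.36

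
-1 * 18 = -18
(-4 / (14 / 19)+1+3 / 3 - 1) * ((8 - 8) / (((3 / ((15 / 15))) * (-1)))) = 0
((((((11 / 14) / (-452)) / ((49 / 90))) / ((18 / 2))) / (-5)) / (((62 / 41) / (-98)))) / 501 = -451 / 49140084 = -0.00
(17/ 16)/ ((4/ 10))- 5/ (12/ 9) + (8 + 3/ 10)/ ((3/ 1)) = 803/ 480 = 1.67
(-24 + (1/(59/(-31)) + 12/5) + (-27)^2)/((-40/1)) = -26066/1475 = -17.67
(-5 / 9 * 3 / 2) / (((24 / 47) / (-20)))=1175 / 36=32.64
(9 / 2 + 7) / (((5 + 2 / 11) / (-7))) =-1771 / 114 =-15.54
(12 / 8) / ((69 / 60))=30 / 23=1.30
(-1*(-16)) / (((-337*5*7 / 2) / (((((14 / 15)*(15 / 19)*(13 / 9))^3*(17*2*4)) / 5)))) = -3748046848 / 42126777675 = -0.09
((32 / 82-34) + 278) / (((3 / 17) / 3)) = 170340 / 41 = 4154.63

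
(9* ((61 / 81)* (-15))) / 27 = -305 / 81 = -3.77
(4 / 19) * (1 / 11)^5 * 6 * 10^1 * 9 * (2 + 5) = 15120 / 3059969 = 0.00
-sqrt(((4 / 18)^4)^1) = -4 / 81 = -0.05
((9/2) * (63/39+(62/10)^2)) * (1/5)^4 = 58581/203125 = 0.29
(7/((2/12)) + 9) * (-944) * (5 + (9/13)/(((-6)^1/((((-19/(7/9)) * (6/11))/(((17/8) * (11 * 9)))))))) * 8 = -21235536768/11011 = -1928574.77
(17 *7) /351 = 119 /351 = 0.34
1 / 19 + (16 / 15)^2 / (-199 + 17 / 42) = 29341 / 625575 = 0.05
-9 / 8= -1.12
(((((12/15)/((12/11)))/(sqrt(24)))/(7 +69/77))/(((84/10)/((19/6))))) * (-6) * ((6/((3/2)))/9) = -121 * sqrt(6)/15552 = -0.02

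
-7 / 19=-0.37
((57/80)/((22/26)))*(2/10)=741/4400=0.17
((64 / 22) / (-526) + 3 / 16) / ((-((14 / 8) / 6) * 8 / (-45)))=1137105 / 324016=3.51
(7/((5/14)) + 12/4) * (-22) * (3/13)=-7458/65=-114.74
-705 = -705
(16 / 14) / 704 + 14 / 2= 4313 / 616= 7.00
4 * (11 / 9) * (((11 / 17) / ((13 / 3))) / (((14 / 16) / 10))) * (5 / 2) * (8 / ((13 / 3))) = 774400 / 20111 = 38.51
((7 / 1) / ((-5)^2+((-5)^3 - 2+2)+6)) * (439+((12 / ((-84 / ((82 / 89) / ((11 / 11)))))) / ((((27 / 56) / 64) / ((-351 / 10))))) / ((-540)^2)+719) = -32870396321 / 381175875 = -86.23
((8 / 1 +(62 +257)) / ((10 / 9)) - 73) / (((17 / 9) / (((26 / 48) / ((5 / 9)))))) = 776763 / 6800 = 114.23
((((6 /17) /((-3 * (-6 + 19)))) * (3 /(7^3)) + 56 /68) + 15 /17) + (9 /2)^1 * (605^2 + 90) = 249773796715 /151606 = 1647519.21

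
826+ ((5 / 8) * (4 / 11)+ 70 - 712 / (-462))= 414769 / 462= 897.77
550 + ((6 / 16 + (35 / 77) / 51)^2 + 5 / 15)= 11087861977 / 20142144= 550.48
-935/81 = -11.54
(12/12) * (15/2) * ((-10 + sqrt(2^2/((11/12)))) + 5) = -75/2 + 30 * sqrt(33)/11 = -21.83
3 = 3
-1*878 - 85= -963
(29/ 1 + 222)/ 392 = 251/ 392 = 0.64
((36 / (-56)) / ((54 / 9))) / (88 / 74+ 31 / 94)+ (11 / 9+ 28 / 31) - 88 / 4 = -45730537 / 2292822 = -19.95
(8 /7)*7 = 8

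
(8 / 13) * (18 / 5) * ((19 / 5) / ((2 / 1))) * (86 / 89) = 117648 / 28925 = 4.07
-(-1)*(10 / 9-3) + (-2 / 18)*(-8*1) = -1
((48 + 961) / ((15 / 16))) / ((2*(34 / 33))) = 44396 / 85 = 522.31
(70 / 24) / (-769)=-35 / 9228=-0.00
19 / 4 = 4.75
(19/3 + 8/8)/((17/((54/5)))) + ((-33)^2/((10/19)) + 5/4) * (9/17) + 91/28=93838/85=1103.98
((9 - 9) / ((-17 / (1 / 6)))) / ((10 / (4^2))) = 0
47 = 47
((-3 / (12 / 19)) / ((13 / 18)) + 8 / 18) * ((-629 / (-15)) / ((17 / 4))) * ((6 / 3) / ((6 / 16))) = -339808 / 1053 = -322.70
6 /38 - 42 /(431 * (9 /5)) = 2549 /24567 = 0.10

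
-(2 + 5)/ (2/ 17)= -119/ 2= -59.50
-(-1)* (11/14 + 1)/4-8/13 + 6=4245/728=5.83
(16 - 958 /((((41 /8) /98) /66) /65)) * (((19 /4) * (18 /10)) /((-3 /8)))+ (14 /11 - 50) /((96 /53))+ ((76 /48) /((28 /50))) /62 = 14028654582030307 /7829360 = 1791800936.73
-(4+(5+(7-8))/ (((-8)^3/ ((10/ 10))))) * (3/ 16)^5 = -0.00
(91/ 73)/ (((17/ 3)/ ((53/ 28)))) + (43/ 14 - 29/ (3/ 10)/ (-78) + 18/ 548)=2651198497/ 556975692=4.76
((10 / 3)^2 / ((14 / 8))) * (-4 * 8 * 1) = -12800 / 63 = -203.17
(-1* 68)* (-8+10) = -136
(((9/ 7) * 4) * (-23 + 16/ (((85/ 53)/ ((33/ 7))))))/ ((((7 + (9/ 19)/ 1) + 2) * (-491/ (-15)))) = 815043/ 2045015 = 0.40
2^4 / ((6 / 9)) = 24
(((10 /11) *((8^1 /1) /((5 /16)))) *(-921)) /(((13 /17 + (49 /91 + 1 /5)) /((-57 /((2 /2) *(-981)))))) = -1650039040 /1991539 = -828.52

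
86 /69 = 1.25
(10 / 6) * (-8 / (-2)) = 20 / 3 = 6.67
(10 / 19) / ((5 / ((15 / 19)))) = 30 / 361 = 0.08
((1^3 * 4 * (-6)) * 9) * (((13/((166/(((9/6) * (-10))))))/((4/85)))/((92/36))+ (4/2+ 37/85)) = 1583.84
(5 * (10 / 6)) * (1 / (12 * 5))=5 / 36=0.14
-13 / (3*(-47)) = 0.09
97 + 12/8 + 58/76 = 1886/19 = 99.26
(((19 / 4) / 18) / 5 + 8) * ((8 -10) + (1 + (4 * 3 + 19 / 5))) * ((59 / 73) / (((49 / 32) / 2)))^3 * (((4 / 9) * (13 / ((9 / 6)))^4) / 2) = 1319499689985933574144 / 7507007795937825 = 175769.06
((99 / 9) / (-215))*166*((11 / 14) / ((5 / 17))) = -170731 / 7525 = -22.69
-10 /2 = -5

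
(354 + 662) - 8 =1008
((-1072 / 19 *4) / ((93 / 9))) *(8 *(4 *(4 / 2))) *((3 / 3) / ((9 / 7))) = -1921024 / 1767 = -1087.17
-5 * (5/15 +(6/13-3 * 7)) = 3940/39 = 101.03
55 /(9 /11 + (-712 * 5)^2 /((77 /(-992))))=-0.00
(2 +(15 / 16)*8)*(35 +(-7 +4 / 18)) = 2413 / 9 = 268.11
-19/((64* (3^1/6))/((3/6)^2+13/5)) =-1083/640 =-1.69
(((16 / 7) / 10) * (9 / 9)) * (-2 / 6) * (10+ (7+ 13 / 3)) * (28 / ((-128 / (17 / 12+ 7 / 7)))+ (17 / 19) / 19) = 53404 / 68229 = 0.78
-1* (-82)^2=-6724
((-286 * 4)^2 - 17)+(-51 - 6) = 1308662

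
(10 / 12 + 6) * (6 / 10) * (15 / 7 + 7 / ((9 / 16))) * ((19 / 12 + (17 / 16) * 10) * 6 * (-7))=-11039947 / 360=-30666.52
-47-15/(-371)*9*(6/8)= -69343/1484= -46.73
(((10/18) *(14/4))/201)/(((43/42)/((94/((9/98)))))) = 2256940/233361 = 9.67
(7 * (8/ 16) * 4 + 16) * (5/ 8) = 75/ 4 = 18.75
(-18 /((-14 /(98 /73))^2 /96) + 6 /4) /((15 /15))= -153357 /10658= -14.39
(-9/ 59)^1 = -9/ 59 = -0.15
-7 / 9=-0.78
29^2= 841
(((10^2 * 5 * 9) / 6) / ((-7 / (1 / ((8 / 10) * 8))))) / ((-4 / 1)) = 1875 / 448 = 4.19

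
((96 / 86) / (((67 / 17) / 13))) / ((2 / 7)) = 12.89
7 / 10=0.70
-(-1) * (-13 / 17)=-13 / 17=-0.76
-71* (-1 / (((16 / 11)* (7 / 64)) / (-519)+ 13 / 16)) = 87.42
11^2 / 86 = 121 / 86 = 1.41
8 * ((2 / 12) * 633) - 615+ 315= 544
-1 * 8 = -8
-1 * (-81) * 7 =567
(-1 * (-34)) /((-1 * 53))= -34 /53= -0.64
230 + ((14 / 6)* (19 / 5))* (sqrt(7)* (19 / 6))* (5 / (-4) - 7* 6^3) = 230 - 15295931* sqrt(7) / 360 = -112184.53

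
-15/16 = -0.94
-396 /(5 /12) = -4752 /5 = -950.40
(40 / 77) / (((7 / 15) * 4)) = 150 / 539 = 0.28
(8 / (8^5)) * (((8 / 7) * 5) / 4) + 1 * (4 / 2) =28677 / 14336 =2.00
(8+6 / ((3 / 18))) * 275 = 12100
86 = 86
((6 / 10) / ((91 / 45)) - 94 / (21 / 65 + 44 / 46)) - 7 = -13955160 / 174083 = -80.16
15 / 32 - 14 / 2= -209 / 32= -6.53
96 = 96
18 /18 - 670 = -669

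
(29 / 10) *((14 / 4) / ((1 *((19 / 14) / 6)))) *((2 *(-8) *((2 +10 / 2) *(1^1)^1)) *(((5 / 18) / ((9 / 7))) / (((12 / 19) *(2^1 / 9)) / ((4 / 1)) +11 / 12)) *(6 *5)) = -3183040 / 93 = -34226.24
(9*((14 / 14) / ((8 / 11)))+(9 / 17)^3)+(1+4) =688739 / 39304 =17.52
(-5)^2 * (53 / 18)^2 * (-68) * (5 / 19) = -5969125 / 1539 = -3878.57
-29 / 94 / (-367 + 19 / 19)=29 / 34404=0.00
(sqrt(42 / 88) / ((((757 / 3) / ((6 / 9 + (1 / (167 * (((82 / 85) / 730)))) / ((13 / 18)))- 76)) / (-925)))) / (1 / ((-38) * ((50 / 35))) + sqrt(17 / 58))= 334.42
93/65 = 1.43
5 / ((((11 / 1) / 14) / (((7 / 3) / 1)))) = 490 / 33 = 14.85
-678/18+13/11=-1204/33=-36.48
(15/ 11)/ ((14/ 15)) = 225/ 154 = 1.46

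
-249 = -249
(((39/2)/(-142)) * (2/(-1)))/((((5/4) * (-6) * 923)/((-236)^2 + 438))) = -56134/25205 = -2.23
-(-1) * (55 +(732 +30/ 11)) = 8687/ 11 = 789.73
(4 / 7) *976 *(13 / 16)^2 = 10309 / 28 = 368.18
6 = 6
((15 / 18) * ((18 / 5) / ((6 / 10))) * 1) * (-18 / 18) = -5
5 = 5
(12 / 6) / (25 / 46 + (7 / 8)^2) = 2944 / 1927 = 1.53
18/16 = 9/8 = 1.12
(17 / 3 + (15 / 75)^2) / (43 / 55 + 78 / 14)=16478 / 18345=0.90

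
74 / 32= 37 / 16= 2.31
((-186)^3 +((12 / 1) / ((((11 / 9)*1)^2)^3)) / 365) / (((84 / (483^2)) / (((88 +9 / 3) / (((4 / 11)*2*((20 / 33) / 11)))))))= -3154753492943021064459 / 77730400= -40585838911713.06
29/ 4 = 7.25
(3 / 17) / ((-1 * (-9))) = 1 / 51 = 0.02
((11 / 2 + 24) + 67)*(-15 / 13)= -2895 / 26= -111.35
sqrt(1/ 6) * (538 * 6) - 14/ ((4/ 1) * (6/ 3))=1316.08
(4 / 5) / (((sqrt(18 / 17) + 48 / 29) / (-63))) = -110432 / 2225 + 11774 * sqrt(34) / 2225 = -18.78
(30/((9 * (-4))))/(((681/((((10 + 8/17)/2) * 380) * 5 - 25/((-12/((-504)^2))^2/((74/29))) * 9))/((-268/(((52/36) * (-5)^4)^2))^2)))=132815850649279988256/3901721278076171875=34.04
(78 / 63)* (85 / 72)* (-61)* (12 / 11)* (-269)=26164.42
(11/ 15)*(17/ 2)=187/ 30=6.23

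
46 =46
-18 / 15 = -1.20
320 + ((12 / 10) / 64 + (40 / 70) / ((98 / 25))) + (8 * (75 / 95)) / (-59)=19690089509 / 61520480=320.06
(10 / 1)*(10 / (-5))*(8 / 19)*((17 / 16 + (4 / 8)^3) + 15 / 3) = -990 / 19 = -52.11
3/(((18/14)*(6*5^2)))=7/450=0.02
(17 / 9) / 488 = 17 / 4392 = 0.00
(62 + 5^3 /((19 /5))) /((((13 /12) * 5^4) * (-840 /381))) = -686943 /10806250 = -0.06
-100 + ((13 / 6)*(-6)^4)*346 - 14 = 971454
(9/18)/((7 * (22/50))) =25/154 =0.16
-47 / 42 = -1.12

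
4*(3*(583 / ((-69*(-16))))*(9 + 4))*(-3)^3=-204633 / 92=-2224.27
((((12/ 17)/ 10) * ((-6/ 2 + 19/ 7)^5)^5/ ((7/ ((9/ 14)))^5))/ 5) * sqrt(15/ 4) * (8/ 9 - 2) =41278242816 * sqrt(15)/ 32199588842581506443030998205155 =0.00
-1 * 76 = -76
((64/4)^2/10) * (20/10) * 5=256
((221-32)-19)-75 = 95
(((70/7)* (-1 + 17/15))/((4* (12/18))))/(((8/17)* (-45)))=-17/720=-0.02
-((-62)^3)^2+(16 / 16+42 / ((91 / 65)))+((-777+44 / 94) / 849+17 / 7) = -56800235551.49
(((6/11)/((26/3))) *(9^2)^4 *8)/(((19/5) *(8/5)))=9685512225/2717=3564781.83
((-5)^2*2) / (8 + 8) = 25 / 8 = 3.12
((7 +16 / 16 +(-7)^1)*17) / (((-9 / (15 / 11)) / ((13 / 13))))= -85 / 33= -2.58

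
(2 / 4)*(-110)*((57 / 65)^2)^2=-116116011 / 3570125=-32.52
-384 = -384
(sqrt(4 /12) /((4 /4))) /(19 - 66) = -sqrt(3) /141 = -0.01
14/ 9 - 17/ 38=379/ 342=1.11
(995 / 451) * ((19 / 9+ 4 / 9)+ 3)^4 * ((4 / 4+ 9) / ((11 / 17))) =1057187500000 / 32549121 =32479.76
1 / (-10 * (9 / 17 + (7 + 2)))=-17 / 1620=-0.01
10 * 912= 9120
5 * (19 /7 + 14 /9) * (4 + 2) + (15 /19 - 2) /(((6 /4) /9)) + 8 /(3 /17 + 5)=537115 /4389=122.38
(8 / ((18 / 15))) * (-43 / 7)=-860 / 21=-40.95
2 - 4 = -2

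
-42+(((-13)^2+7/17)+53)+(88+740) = 17143/17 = 1008.41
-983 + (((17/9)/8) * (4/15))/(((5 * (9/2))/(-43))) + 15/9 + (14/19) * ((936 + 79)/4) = -183405703/230850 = -794.48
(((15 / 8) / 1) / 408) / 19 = 5 / 20672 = 0.00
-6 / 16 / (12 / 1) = -1 / 32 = -0.03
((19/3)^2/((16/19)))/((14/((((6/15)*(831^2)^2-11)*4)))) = 6541764318205433/2520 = 2595938221510.09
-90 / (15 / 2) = -12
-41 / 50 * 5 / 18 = -41 / 180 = -0.23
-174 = -174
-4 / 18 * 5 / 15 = -2 / 27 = -0.07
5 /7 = 0.71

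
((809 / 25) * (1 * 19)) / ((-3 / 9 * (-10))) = 46113 / 250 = 184.45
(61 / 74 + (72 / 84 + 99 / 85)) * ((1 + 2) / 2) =375951 / 88060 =4.27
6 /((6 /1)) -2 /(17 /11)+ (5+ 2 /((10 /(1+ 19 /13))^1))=5744 /1105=5.20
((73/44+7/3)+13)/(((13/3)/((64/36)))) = 8972/1287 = 6.97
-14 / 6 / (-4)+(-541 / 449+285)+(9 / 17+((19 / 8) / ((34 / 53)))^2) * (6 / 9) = 4880988907 / 16609408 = 293.87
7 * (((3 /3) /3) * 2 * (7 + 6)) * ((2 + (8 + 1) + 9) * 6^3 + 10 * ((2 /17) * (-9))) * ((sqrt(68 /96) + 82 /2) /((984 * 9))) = 185185 * sqrt(102) /75276 + 185185 /153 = 1235.21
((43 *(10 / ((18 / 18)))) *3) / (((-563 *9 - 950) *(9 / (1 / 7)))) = -430 / 126357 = -0.00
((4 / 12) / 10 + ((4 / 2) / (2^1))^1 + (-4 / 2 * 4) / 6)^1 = -0.30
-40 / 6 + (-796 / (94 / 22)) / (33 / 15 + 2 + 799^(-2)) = -93278170 / 1828149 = -51.02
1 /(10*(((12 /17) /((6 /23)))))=17 /460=0.04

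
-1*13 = -13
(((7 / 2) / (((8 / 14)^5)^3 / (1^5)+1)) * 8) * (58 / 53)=7710039892147432 / 251677668343651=30.63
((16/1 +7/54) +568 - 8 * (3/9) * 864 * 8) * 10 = -4818925/27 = -178478.70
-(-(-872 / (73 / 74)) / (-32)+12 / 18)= 11807 / 438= 26.96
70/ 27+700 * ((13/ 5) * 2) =98350/ 27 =3642.59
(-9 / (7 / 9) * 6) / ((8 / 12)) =-729 / 7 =-104.14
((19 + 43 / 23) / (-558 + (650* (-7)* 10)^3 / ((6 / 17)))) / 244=-180 / 561669435032424311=-0.00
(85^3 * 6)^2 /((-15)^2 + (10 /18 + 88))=3594013031250 /83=43301361822.29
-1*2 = -2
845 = 845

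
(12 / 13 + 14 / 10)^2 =22801 / 4225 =5.40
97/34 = 2.85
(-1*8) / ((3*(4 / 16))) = -32 / 3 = -10.67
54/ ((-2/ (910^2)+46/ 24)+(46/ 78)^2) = 402456600/ 16876807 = 23.85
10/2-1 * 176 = -171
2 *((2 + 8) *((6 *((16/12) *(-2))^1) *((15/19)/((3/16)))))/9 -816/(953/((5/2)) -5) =-285680/1881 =-151.88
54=54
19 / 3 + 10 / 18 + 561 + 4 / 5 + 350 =41341 / 45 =918.69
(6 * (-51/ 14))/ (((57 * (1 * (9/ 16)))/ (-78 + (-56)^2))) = -831776/ 399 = -2084.65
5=5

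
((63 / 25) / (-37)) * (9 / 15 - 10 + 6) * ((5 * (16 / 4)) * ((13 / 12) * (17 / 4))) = 78897 / 3700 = 21.32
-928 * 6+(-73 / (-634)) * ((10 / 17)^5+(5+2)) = -5011521387057 / 900189338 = -5567.19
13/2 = 6.50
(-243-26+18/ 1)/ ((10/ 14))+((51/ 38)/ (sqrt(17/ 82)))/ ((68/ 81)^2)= -1757/ 5+19683 * sqrt(1394)/ 175712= -347.22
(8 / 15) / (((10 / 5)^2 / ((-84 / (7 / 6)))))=-48 / 5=-9.60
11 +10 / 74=412 / 37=11.14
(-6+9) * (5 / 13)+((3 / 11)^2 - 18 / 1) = -16.77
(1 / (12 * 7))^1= 1 / 84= 0.01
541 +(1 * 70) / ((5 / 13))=723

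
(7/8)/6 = 7/48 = 0.15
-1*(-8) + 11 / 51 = 419 / 51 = 8.22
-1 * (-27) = 27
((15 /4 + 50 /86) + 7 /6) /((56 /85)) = 8.35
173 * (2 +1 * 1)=519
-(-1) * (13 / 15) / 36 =13 / 540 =0.02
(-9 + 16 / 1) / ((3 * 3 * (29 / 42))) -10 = -772 / 87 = -8.87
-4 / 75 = -0.05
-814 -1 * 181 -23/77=-76638/77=-995.30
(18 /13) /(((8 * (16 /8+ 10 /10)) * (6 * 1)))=1 /104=0.01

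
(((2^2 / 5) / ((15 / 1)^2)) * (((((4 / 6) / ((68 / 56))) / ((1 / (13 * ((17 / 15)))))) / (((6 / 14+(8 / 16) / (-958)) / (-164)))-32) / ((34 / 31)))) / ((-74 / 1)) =25076203552 / 182811380625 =0.14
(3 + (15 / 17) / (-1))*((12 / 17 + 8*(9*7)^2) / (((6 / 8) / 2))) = 51820416 / 289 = 179309.40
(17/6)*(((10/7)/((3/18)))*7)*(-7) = -1190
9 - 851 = -842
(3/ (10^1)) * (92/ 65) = 138/ 325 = 0.42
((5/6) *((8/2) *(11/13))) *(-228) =-8360/13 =-643.08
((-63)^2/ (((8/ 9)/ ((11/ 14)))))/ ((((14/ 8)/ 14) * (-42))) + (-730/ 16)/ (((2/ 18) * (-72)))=-42403/ 64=-662.55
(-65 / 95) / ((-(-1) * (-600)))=13 / 11400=0.00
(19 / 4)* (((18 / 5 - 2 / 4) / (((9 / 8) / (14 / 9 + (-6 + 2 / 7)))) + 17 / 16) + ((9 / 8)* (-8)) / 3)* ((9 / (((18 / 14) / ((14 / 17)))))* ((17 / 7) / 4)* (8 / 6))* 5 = -11546167 / 7776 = -1484.85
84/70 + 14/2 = 41/5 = 8.20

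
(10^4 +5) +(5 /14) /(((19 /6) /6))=1330755 /133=10005.68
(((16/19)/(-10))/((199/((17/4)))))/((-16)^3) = 17/38717440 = 0.00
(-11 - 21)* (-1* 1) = 32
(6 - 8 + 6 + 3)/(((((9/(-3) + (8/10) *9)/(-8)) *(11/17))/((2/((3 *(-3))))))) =1360/297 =4.58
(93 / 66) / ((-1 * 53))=-31 / 1166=-0.03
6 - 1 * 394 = -388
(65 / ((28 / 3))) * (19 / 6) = 1235 / 56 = 22.05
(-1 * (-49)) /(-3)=-49 /3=-16.33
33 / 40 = 0.82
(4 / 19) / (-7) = -4 / 133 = -0.03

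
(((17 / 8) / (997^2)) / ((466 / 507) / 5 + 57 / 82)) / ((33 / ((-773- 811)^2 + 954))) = 739154019825 / 3995472851986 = 0.18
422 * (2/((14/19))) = 8018/7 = 1145.43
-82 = -82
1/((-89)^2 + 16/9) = 9/71305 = 0.00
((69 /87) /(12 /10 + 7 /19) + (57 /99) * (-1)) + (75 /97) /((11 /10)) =795712 /1257411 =0.63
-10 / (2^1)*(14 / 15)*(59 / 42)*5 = -295 / 9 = -32.78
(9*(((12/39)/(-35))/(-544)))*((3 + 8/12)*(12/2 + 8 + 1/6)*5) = 55/1456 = 0.04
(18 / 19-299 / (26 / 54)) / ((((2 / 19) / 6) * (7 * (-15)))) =1683 / 5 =336.60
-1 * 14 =-14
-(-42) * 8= 336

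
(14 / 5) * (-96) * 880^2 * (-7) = 1457111040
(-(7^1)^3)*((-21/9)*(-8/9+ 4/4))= 2401/27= 88.93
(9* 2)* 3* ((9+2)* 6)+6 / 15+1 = 17827 / 5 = 3565.40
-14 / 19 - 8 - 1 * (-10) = 24 / 19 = 1.26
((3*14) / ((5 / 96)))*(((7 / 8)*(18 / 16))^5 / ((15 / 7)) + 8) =2851717568301 / 419430400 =6799.02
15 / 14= 1.07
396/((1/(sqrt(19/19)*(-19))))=-7524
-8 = -8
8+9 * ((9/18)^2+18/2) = 365/4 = 91.25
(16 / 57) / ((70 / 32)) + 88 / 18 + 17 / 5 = 8.42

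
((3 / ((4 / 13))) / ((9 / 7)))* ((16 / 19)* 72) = 8736 / 19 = 459.79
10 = 10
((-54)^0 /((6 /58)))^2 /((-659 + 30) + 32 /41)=-34481 /231813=-0.15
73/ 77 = 0.95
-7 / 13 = -0.54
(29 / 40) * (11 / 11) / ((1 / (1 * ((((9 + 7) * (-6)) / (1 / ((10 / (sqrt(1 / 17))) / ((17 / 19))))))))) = -13224 * sqrt(17) / 17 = -3207.29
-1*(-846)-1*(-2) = 848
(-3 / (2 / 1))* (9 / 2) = -27 / 4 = -6.75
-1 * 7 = -7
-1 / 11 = -0.09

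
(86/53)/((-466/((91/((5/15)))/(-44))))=11739/543356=0.02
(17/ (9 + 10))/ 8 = 17/ 152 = 0.11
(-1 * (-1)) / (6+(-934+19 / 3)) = -3 / 2765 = -0.00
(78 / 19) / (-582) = -13 / 1843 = -0.01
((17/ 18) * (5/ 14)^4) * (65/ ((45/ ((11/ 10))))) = 0.02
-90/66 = -15/11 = -1.36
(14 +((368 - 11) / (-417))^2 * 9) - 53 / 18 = 6138961 / 347778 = 17.65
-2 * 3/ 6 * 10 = -10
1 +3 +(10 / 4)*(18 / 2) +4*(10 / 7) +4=507 / 14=36.21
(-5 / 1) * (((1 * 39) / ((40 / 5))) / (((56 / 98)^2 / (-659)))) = 6296745 / 128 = 49193.32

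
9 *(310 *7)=19530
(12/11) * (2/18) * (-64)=-256/33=-7.76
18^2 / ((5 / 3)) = 972 / 5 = 194.40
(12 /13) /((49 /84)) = 144 /91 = 1.58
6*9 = 54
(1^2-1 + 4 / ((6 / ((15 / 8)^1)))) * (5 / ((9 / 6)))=25 / 6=4.17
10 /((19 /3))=30 /19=1.58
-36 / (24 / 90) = -135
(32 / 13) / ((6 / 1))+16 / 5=3.61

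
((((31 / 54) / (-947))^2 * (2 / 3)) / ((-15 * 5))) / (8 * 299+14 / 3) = -961 / 705095001238500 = -0.00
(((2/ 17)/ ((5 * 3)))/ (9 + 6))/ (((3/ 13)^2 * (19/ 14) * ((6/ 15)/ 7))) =16562/ 130815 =0.13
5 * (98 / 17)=490 / 17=28.82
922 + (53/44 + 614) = 67637/44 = 1537.20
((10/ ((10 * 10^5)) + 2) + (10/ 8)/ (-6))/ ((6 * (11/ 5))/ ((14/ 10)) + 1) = 3762521/ 21900000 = 0.17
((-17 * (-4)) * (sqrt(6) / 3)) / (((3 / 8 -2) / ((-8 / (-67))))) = -4352 * sqrt(6) / 2613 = -4.08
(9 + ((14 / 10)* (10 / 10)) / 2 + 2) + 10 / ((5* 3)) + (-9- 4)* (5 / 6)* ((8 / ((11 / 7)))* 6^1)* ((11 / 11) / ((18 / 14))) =-242557 / 990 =-245.01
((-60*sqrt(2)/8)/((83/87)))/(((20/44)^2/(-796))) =12569238*sqrt(2)/415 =42832.74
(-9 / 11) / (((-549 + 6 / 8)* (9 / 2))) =8 / 24123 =0.00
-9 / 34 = -0.26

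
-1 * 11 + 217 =206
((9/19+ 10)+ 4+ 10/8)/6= 2.62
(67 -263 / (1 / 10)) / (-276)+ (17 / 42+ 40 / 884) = 1385701 / 142324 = 9.74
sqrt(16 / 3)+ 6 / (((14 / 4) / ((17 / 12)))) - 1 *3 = -4 / 7+ 4 *sqrt(3) / 3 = 1.74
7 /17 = 0.41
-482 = -482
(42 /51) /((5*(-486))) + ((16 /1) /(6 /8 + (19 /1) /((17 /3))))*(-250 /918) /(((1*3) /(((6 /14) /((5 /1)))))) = -137519 /4482135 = -0.03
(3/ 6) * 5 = 5/ 2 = 2.50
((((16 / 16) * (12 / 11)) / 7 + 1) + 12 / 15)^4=321499206081 / 21970650625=14.63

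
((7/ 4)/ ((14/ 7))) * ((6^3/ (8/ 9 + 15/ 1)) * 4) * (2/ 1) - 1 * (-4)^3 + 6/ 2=23189/ 143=162.16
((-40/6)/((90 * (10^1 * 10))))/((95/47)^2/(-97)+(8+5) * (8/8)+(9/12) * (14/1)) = -214273/6785627175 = -0.00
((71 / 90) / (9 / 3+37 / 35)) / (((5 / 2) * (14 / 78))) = 13 / 30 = 0.43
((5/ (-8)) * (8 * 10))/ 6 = -25/ 3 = -8.33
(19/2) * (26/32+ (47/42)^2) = 276811/14112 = 19.62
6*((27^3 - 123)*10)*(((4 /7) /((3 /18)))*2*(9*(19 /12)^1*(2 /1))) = 1605484800 /7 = 229354971.43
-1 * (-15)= 15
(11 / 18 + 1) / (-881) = -29 / 15858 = -0.00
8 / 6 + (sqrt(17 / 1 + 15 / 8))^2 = 485 / 24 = 20.21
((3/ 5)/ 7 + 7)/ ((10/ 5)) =124/ 35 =3.54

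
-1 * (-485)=485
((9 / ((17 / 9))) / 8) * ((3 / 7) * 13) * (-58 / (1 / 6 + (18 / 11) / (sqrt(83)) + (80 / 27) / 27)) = -270298515766851 / 224273600138 + 9639796607298 * sqrt(83) / 112136800069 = -422.04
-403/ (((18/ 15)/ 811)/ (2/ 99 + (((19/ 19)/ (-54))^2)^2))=-3087883866535/ 561201696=-5502.27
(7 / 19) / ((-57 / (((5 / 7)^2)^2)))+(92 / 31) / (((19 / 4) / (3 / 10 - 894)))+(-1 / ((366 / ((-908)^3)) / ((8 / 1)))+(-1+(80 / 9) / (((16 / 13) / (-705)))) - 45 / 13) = 746867922248219656 / 45659112135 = 16357478.00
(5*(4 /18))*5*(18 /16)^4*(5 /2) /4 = 91125 /16384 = 5.56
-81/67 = -1.21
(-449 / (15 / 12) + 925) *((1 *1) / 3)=943 / 5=188.60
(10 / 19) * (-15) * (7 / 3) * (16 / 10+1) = -910 / 19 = -47.89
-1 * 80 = -80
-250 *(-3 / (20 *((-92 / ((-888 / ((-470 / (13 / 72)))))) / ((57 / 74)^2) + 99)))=-1055925 / 10011398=-0.11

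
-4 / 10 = -2 / 5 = -0.40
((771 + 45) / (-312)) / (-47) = 34 / 611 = 0.06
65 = 65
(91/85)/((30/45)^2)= 819/340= 2.41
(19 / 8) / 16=19 / 128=0.15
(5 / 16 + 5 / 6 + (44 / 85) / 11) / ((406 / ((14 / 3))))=4867 / 354960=0.01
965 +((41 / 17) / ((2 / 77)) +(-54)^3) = -5317809 / 34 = -156406.15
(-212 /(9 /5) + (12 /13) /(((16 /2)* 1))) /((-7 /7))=27533 /234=117.66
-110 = -110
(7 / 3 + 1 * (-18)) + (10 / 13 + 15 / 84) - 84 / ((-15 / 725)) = 4417447 / 1092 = 4045.28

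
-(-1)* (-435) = -435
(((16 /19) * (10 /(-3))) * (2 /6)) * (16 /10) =-256 /171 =-1.50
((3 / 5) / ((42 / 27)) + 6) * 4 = 894 / 35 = 25.54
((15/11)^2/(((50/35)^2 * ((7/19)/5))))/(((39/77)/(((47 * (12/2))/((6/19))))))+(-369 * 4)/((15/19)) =57006669/2860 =19932.40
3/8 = 0.38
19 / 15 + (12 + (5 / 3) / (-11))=2164 / 165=13.12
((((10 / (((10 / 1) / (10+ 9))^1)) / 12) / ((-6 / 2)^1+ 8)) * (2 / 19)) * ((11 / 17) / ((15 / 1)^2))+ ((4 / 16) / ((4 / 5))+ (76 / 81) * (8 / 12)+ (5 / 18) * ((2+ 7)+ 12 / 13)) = 396813671 / 107406000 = 3.69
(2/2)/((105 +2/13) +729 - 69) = 13/9947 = 0.00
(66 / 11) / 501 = 2 / 167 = 0.01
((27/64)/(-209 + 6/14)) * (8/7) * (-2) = 27/5840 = 0.00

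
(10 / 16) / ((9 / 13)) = 65 / 72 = 0.90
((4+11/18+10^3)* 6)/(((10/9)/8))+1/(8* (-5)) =1735967/40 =43399.18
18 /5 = 3.60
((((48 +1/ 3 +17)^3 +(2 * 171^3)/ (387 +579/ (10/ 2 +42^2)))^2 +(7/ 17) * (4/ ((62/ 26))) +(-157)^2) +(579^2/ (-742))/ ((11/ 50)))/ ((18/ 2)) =1898159822694335891952151387115/ 184016445569968120263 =10315164043.16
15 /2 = 7.50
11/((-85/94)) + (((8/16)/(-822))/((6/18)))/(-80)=-1813219/149056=-12.16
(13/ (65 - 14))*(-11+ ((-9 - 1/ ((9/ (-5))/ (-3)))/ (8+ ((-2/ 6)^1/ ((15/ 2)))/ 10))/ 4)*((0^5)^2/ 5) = 0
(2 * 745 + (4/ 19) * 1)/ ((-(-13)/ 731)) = 1592118/ 19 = 83795.68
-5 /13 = -0.38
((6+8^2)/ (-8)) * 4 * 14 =-490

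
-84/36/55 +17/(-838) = -8671/138270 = -0.06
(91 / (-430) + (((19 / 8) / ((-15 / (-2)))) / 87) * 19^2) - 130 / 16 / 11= 0.36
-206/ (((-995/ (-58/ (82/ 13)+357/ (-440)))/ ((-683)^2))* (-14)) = 8673547065739/ 125648600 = 69030.19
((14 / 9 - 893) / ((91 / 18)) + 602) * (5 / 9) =21520 / 91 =236.48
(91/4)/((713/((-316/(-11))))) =7189/7843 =0.92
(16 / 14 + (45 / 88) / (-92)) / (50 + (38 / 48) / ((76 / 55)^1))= 0.02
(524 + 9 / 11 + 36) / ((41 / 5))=30845 / 451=68.39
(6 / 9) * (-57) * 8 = -304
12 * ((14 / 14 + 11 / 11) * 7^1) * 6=1008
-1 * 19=-19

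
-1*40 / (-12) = 10 / 3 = 3.33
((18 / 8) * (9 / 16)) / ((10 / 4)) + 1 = 241 / 160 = 1.51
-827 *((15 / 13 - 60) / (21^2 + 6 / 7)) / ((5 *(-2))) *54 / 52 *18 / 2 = -71743077 / 696956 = -102.94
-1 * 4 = -4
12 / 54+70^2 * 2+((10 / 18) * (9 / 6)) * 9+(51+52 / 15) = 887597 / 90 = 9862.19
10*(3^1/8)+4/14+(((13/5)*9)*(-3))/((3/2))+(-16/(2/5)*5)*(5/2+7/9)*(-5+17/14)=3073117/1260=2438.98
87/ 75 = 29/ 25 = 1.16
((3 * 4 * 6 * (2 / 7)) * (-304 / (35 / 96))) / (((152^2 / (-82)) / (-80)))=-4534272 / 931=-4870.32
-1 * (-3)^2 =-9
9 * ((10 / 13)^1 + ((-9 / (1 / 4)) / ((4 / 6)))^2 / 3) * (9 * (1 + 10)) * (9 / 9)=11267586 / 13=866737.38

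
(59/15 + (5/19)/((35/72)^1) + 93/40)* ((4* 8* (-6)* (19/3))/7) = -868184/735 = -1181.20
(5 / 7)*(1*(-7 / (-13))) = 5 / 13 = 0.38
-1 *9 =-9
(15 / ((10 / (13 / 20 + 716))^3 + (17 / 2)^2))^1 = 0.21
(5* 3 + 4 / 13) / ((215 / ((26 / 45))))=398 / 9675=0.04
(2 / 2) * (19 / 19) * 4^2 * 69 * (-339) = -374256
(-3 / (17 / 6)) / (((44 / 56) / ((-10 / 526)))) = 1260 / 49181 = 0.03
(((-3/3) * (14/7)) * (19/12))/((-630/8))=38/945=0.04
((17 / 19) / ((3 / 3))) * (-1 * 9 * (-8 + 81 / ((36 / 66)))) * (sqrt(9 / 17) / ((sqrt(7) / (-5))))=37935 * sqrt(119) / 266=1555.72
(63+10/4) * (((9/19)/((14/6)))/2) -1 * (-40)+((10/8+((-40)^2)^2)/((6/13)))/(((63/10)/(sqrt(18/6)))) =24817/532+221866775 * sqrt(3)/252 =1524985.25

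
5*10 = 50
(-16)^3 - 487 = -4583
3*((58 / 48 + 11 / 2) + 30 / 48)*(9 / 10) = 99 / 5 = 19.80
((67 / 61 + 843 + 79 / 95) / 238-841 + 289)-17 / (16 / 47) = -6602414803 / 11033680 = -598.39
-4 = -4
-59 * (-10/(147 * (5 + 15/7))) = 59/105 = 0.56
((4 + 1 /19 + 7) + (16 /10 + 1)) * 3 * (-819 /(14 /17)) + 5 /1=-40727.63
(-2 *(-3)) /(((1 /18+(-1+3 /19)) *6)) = -342 /269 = -1.27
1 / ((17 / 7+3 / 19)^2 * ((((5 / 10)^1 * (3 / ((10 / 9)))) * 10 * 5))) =17689 / 7987680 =0.00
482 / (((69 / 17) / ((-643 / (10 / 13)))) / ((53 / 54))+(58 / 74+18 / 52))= 268632079612 / 626988601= 428.45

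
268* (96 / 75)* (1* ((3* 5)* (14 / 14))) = 25728 / 5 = 5145.60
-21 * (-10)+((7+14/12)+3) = 221.17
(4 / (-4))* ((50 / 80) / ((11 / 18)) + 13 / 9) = -977 / 396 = -2.47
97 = 97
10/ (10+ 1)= 10/ 11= 0.91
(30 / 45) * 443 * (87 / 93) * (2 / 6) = 25694 / 279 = 92.09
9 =9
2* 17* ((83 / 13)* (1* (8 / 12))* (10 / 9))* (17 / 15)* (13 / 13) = 191896 / 1053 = 182.24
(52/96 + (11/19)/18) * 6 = 785/228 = 3.44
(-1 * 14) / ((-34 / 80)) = 560 / 17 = 32.94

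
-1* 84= -84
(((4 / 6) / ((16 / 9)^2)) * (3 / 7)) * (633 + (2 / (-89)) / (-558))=2526111 / 44144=57.22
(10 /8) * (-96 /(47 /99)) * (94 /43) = -23760 /43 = -552.56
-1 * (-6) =6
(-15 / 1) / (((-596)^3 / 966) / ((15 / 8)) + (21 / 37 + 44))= 4020975 / 31320945923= 0.00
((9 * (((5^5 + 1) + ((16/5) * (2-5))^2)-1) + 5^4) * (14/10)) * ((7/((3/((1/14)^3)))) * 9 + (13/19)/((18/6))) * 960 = 31158982096/3325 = 9371122.43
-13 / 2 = -6.50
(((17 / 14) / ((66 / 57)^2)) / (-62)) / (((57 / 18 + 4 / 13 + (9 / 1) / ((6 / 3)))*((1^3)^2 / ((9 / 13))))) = -165699 / 130654832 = -0.00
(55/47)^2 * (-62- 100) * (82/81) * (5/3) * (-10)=24805000/6627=3743.02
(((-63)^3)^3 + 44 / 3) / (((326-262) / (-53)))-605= 2485776450939639365 / 192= 12946752348643955.03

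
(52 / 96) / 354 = 13 / 8496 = 0.00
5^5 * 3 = 9375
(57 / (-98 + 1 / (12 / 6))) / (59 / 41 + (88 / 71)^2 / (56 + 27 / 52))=-23082547442 / 57890602185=-0.40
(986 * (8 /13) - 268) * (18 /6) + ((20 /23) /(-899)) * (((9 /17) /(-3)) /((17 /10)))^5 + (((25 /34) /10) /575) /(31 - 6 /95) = 6474479881864050080988997 /6370590230165059425644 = 1016.31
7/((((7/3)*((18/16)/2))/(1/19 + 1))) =320/57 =5.61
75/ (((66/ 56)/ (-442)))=-28127.27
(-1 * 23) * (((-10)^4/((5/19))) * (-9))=7866000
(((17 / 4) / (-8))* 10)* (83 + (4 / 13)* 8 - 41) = -24565 / 104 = -236.20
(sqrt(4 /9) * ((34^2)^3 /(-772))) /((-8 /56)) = 5406815456 /579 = 9338195.95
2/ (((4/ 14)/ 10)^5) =105043750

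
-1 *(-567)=567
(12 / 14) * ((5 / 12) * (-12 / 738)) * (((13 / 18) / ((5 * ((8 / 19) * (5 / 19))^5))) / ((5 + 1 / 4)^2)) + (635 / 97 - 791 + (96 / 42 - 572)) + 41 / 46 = -132240576236703802403 / 97587409651200000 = -1355.10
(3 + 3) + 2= 8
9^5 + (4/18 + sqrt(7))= sqrt(7) + 531443/9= 59051.87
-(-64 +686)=-622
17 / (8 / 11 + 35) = 187 / 393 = 0.48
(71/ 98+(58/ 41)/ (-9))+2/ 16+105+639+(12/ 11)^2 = 13054737925/ 17502408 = 745.88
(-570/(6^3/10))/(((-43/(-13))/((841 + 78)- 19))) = -7180.23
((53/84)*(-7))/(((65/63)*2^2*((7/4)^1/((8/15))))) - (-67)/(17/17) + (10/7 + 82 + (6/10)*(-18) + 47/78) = 1909703/13650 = 139.90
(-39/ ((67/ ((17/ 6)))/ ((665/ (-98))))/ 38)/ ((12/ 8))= 1105/ 5628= 0.20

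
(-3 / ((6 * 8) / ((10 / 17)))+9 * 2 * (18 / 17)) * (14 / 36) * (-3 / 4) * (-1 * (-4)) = -18109 / 816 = -22.19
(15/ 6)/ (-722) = -5/ 1444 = -0.00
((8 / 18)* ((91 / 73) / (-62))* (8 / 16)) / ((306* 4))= -91 / 24929208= -0.00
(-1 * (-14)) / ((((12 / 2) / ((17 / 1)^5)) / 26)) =258413974 / 3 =86137991.33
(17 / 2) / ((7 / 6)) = 51 / 7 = 7.29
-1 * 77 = -77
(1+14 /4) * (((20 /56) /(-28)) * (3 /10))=-0.02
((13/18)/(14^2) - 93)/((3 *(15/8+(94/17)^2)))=-94818299/99255429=-0.96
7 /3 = 2.33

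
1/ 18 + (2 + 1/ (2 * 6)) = 77/ 36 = 2.14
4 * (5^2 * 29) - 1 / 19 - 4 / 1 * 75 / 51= 934783 / 323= 2894.07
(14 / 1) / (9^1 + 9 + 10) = 1 / 2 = 0.50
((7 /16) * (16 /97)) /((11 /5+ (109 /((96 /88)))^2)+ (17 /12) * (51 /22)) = 55440 /7673814433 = 0.00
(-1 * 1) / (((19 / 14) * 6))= -0.12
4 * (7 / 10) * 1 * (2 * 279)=7812 / 5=1562.40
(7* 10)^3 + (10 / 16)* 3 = 2744015 / 8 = 343001.88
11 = 11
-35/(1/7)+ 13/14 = -244.07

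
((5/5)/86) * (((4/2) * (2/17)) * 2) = 0.01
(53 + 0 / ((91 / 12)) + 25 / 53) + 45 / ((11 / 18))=74104 / 583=127.11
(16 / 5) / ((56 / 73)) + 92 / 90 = 1636 / 315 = 5.19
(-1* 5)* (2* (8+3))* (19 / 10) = -209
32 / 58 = 16 / 29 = 0.55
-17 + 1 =-16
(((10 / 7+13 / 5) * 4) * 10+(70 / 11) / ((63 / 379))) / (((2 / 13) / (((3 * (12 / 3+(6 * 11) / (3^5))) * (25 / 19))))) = 7770407450 / 355509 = 21857.13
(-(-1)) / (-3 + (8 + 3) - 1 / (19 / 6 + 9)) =73 / 578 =0.13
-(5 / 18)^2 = -25 / 324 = -0.08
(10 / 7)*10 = 100 / 7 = 14.29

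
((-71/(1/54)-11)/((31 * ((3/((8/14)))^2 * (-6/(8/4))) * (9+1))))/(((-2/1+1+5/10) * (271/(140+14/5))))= -0.16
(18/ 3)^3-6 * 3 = 198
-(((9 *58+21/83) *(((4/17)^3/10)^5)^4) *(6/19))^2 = -108697542435166355569436359450033128005849808474664624148369292839092224/101937534528945131330183363838705648813600565820551680668368901637451383419418325559870883600744427941176989748104523712222415528871587270371301025881669638692983426153659820556640625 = -0.00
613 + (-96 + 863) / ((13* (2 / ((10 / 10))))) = 1285 / 2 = 642.50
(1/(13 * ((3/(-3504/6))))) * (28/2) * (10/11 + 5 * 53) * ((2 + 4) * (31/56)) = -2036700/11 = -185154.55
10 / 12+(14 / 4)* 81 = 853 / 3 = 284.33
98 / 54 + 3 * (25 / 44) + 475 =478.52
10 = 10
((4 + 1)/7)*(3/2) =15/14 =1.07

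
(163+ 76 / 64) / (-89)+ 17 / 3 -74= -299801 / 4272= -70.18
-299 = -299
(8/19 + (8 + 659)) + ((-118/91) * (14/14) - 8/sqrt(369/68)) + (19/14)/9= 662.84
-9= -9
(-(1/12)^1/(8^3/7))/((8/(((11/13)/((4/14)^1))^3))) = -3195731/863895552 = -0.00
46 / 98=23 / 49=0.47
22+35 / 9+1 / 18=467 / 18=25.94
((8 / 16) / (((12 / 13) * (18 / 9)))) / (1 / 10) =65 / 24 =2.71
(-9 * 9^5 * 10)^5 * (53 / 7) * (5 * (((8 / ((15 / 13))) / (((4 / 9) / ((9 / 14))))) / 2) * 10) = -394301358696923516988209670419101500000 / 49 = -8046966504018847285473667000000000000.00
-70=-70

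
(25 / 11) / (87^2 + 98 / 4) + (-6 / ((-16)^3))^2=211218713 / 700687843328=0.00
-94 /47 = -2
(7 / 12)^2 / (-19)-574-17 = -1617025 / 2736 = -591.02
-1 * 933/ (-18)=311/ 6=51.83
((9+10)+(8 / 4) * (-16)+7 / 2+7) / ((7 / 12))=-30 / 7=-4.29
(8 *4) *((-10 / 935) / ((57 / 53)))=-3392 / 10659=-0.32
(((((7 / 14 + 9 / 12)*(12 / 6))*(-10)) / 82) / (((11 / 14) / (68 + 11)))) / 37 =-13825 / 16687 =-0.83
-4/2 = -2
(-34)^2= 1156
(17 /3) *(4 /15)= 68 /45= 1.51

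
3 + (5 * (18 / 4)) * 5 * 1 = 231 / 2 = 115.50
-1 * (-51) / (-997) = -51 / 997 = -0.05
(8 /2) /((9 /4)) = 16 /9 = 1.78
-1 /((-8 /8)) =1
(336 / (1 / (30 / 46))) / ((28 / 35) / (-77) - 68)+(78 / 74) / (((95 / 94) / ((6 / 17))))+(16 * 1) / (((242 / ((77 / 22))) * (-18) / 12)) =-1637334546326 / 544293894045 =-3.01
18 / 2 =9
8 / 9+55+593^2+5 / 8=25322797 / 72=351705.51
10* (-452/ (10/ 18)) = -8136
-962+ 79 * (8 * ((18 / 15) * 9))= 29318 / 5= 5863.60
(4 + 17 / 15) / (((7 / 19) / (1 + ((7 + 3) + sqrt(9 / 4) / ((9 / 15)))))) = 1881 / 10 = 188.10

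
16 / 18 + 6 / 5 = 94 / 45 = 2.09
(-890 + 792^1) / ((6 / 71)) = -3479 / 3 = -1159.67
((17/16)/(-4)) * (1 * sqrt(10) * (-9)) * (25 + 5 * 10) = 11475 * sqrt(10)/64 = 566.99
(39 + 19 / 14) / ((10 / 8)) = 226 / 7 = 32.29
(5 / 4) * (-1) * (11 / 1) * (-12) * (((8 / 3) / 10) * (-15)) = -660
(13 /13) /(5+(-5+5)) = 0.20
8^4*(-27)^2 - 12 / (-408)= 101523457 / 34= 2985984.03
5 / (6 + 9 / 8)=40 / 57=0.70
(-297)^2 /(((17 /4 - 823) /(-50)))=705672 /131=5386.81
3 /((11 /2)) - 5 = -4.45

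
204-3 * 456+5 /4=-4651 /4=-1162.75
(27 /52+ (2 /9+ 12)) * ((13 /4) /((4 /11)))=65593 /576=113.88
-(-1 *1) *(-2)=-2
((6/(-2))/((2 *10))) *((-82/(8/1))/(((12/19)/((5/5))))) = 779/320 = 2.43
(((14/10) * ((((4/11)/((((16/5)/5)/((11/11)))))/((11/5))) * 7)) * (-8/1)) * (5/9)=-12250/1089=-11.25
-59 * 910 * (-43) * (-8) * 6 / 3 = -36938720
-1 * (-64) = 64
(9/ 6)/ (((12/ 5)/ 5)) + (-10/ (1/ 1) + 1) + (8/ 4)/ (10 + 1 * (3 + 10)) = -1065/ 184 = -5.79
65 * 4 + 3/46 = 260.07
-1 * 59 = -59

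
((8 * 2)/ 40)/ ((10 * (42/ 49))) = 7/ 150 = 0.05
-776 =-776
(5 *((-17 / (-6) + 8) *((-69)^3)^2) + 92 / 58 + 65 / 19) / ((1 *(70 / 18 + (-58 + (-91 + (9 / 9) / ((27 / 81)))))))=-57976335161239887 / 1409458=-41133779907.77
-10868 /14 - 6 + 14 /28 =-10945 /14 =-781.79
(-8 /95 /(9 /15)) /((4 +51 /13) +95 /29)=-1508 /120327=-0.01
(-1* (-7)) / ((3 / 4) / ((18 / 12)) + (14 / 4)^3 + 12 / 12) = 56 / 355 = 0.16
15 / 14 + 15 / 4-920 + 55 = -24085 / 28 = -860.18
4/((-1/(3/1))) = -12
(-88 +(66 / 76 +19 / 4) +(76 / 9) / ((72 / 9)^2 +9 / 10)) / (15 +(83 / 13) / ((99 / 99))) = -474665633 / 123408648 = -3.85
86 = 86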